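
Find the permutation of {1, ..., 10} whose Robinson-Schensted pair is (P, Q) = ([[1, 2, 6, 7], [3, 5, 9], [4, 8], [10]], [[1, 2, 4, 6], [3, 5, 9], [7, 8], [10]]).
Reverse the RSK construction: for i from n down to 1, find the cell of Q containing i, remove the entry at that cell from P, and reverse-bump it up through P; the value ejected from row 1 is w(i).

Step i=10: Q has 10 at row 4, column 1; remove 10 from row 4 of P and reverse-bump: 10 enters row 3 and ejects 8; 8 enters row 2 and ejects 5; 5 enters row 1 and ejects 2. So w(10) = 2. P is now [[1, 5, 6, 7], [3, 8, 9], [4, 10]].
Step i=9: Q has 9 at row 2, column 3; remove 9 from row 2 of P and reverse-bump: 9 enters row 1 and ejects 7. So w(9) = 7. P is now [[1, 5, 6, 9], [3, 8], [4, 10]].
Step i=8: Q has 8 at row 3, column 2; remove 10 from row 3 of P and reverse-bump: 10 enters row 2 and ejects 8; 8 enters row 1 and ejects 6. So w(8) = 6. P is now [[1, 5, 8, 9], [3, 10], [4]].
Step i=7: Q has 7 at row 3, column 1; remove 4 from row 3 of P and reverse-bump: 4 enters row 2 and ejects 3; 3 enters row 1 and ejects 1. So w(7) = 1. P is now [[3, 5, 8, 9], [4, 10]].
Step i=6: Q has 6 at row 1, column 4; remove that cell from P, ejecting 9. So w(6) = 9. P is now [[3, 5, 8], [4, 10]].
Step i=5: Q has 5 at row 2, column 2; remove 10 from row 2 of P and reverse-bump: 10 enters row 1 and ejects 8. So w(5) = 8. P is now [[3, 5, 10], [4]].
Step i=4: Q has 4 at row 1, column 3; remove that cell from P, ejecting 10. So w(4) = 10. P is now [[3, 5], [4]].
Step i=3: Q has 3 at row 2, column 1; remove 4 from row 2 of P and reverse-bump: 4 enters row 1 and ejects 3. So w(3) = 3. P is now [[4, 5]].
Step i=2: Q has 2 at row 1, column 2; remove that cell from P, ejecting 5. So w(2) = 5. P is now [[4]].
Step i=1: Q has 1 at row 1, column 1; remove that cell from P, ejecting 4. So w(1) = 4. P is now [].

So w = 4 5 3 10 8 9 1 6 7 2.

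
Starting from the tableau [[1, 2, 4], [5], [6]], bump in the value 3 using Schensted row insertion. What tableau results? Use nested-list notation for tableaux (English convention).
In row 1, 3 replaces 4 (the leftmost entry greater than 3); 4 is bumped to row 2. In row 2, 4 replaces 5 (the leftmost entry greater than 4); 5 is bumped to row 3. In row 3, 5 replaces 6 (the leftmost entry greater than 5); 6 is bumped to row 4. 6 starts a new row 4. The new tableau is [[1, 2, 3], [4], [5], [6]].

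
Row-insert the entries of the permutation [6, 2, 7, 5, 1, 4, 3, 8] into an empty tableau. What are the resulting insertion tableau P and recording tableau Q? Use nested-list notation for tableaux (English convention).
P = [[1, 3, 8], [2, 4], [5, 7], [6]], Q = [[1, 3, 8], [2, 4], [5, 6], [7]]

Insert each entry of the permutation into P by Schensted row insertion, recording in Q the position of each new cell.

Insert 6: appended to row 1. P = [[6]].
Insert 2: 2 bumps 6 from row 1; 6 starts row 2. P = [[2], [6]].
Insert 7: appended to row 1. P = [[2, 7], [6]].
Insert 5: 5 bumps 7 from row 1; 7 appends to row 2. P = [[2, 5], [6, 7]].
Insert 1: 1 bumps 2 from row 1; 2 bumps 6 from row 2; 6 starts row 3. P = [[1, 5], [2, 7], [6]].
Insert 4: 4 bumps 5 from row 1; 5 bumps 7 from row 2; 7 appends to row 3. P = [[1, 4], [2, 5], [6, 7]].
Insert 3: 3 bumps 4 from row 1; 4 bumps 5 from row 2; 5 bumps 6 from row 3; 6 starts row 4. P = [[1, 3], [2, 4], [5, 7], [6]].
Insert 8: appended to row 1. P = [[1, 3, 8], [2, 4], [5, 7], [6]].

So P = [[1, 3, 8], [2, 4], [5, 7], [6]], Q = [[1, 3, 8], [2, 4], [5, 6], [7]].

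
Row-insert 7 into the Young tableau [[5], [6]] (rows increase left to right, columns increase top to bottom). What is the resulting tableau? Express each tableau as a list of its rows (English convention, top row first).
[[5, 7], [6]]

7 is larger than every entry of row 1, so it is appended to row 1. The new tableau is [[5, 7], [6]].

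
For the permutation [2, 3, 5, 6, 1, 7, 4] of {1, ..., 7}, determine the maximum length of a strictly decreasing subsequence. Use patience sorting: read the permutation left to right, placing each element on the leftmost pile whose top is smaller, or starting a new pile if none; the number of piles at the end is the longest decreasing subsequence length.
2

2: new pile. tops = [2]
3: onto pile 1 (replacing 2). tops = [3]
5: onto pile 1 (replacing 3). tops = [5]
6: onto pile 1 (replacing 5). tops = [6]
1: new pile. tops = [6, 1]
7: onto pile 1 (replacing 6). tops = [7, 1]
4: onto pile 2 (replacing 1). tops = [7, 4]

2 piles, so the longest decreasing subsequence has length 2.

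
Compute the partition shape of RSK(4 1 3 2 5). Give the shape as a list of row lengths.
[3, 1, 1]

Row-insert each entry into an empty tableau.

After inserting 4: P = [[4]].
After inserting 1: P = [[1], [4]].
After inserting 3: P = [[1, 3], [4]].
After inserting 2: P = [[1, 2], [3], [4]].
After inserting 5: P = [[1, 2, 5], [3], [4]].

The final insertion tableau P = [[1, 2, 5], [3], [4]] has shape [3, 1, 1].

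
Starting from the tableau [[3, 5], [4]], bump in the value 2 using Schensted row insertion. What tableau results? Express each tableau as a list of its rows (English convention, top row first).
In row 1, 2 replaces 3 (the leftmost entry greater than 2); 3 is bumped to row 2. In row 2, 3 replaces 4 (the leftmost entry greater than 3); 4 is bumped to row 3. 4 starts a new row 3. The new tableau is [[2, 5], [3], [4]].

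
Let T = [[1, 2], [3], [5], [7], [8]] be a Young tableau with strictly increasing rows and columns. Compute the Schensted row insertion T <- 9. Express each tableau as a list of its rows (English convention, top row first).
9 is larger than every entry of row 1, so it is appended to row 1. The new tableau is [[1, 2, 9], [3], [5], [7], [8]].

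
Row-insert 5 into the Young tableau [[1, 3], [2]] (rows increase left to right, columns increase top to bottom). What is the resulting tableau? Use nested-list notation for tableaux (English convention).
[[1, 3, 5], [2]]

5 is larger than every entry of row 1, so it is appended to row 1. The new tableau is [[1, 3, 5], [2]].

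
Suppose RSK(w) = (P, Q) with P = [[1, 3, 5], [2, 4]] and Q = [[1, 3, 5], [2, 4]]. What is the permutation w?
2 1 4 3 5

Reverse RSK: for i = n, n-1, ..., 1, locate i in Q, remove the corresponding corner cell from P, and reverse-bump its entry up through P; the value ejected from row 1 is w(i).

So w = 2 1 4 3 5.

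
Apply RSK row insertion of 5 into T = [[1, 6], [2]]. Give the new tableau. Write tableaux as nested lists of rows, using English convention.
In row 1, 5 replaces 6 (the leftmost entry greater than 5); 6 is bumped to row 2. 6 is appended to row 2. The new tableau is [[1, 5], [2, 6]].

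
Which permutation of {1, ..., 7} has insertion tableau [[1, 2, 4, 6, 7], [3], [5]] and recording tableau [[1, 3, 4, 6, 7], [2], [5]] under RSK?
Reverse the RSK construction: for i from n down to 1, find the cell of Q containing i, remove the entry at that cell from P, and reverse-bump it up through P; the value ejected from row 1 is w(i).

Step i=7: Q has 7 at row 1, column 5; remove that cell from P, ejecting 7. So w(7) = 7. P is now [[1, 2, 4, 6], [3], [5]].
Step i=6: Q has 6 at row 1, column 4; remove that cell from P, ejecting 6. So w(6) = 6. P is now [[1, 2, 4], [3], [5]].
Step i=5: Q has 5 at row 3, column 1; remove 5 from row 3 of P and reverse-bump: 5 enters row 2 and ejects 3; 3 enters row 1 and ejects 2. So w(5) = 2. P is now [[1, 3, 4], [5]].
Step i=4: Q has 4 at row 1, column 3; remove that cell from P, ejecting 4. So w(4) = 4. P is now [[1, 3], [5]].
Step i=3: Q has 3 at row 1, column 2; remove that cell from P, ejecting 3. So w(3) = 3. P is now [[1], [5]].
Step i=2: Q has 2 at row 2, column 1; remove 5 from row 2 of P and reverse-bump: 5 enters row 1 and ejects 1. So w(2) = 1. P is now [[5]].
Step i=1: Q has 1 at row 1, column 1; remove that cell from P, ejecting 5. So w(1) = 5. P is now [].

So w = 5 1 3 4 2 6 7.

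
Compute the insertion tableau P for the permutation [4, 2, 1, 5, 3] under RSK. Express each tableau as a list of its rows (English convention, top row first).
P = [[1, 3], [2, 5], [4]]

After inserting 4: P = [[4]].
After inserting 2: P = [[2], [4]].
After inserting 1: P = [[1], [2], [4]].
After inserting 5: P = [[1, 5], [2], [4]].
After inserting 3: P = [[1, 3], [2, 5], [4]].

So P = [[1, 3], [2, 5], [4]].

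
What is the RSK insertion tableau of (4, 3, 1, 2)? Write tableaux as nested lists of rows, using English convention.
P = [[1, 2], [3], [4]]

After inserting 4: P = [[4]].
After inserting 3: P = [[3], [4]].
After inserting 1: P = [[1], [3], [4]].
After inserting 2: P = [[1, 2], [3], [4]].

So P = [[1, 2], [3], [4]].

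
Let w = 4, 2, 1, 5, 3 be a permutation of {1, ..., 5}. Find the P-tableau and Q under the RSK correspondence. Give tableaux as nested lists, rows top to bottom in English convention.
Insert each entry of the permutation into P by Schensted row insertion, recording in Q the position of each new cell.

After inserting 4: P = [[4]].
After inserting 2: P = [[2], [4]].
After inserting 1: P = [[1], [2], [4]].
After inserting 5: P = [[1, 5], [2], [4]].
After inserting 3: P = [[1, 3], [2, 5], [4]].

So P = [[1, 3], [2, 5], [4]], Q = [[1, 4], [2, 5], [3]].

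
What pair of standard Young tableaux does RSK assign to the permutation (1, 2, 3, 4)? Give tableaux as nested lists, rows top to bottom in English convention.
P = [[1, 2, 3, 4]], Q = [[1, 2, 3, 4]]

Insert each entry of the permutation into P by Schensted row insertion, recording in Q the position of each new cell.

Insert 1: appended to row 1. P = [[1]], Q = [[1]].
Insert 2: appended to row 1. P = [[1, 2]], Q = [[1, 2]].
Insert 3: appended to row 1. P = [[1, 2, 3]], Q = [[1, 2, 3]].
Insert 4: appended to row 1. P = [[1, 2, 3, 4]], Q = [[1, 2, 3, 4]].

So P = [[1, 2, 3, 4]], Q = [[1, 2, 3, 4]].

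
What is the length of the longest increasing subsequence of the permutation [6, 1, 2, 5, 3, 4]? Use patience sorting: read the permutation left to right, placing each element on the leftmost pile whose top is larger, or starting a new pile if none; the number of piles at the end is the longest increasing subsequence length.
4

6: new pile. tops = [6]
1: onto pile 1 (replacing 6). tops = [1]
2: new pile. tops = [1, 2]
5: new pile. tops = [1, 2, 5]
3: onto pile 3 (replacing 5). tops = [1, 2, 3]
4: new pile. tops = [1, 2, 3, 4]

4 piles, so the longest increasing subsequence has length 4.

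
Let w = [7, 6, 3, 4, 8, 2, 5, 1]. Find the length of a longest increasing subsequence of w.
3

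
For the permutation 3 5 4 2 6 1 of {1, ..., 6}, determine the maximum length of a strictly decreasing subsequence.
4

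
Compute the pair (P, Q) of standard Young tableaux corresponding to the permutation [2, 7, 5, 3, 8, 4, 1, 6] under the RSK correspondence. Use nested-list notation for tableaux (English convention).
P = [[1, 3, 4, 6], [2, 8], [5], [7]], Q = [[1, 2, 5, 8], [3, 6], [4], [7]]

Insert each entry of the permutation into P by Schensted row insertion, recording in Q the position of each new cell.

After inserting 2: P = [[2]].
After inserting 7: P = [[2, 7]].
After inserting 5: P = [[2, 5], [7]].
After inserting 3: P = [[2, 3], [5], [7]].
After inserting 8: P = [[2, 3, 8], [5], [7]].
After inserting 4: P = [[2, 3, 4], [5, 8], [7]].
After inserting 1: P = [[1, 3, 4], [2, 8], [5], [7]].
After inserting 6: P = [[1, 3, 4, 6], [2, 8], [5], [7]].

So P = [[1, 3, 4, 6], [2, 8], [5], [7]], Q = [[1, 2, 5, 8], [3, 6], [4], [7]].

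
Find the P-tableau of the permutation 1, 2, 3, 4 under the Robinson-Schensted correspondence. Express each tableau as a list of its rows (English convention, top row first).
Insert 1: appended to row 1. P = [[1]].
Insert 2: appended to row 1. P = [[1, 2]].
Insert 3: appended to row 1. P = [[1, 2, 3]].
Insert 4: appended to row 1. P = [[1, 2, 3, 4]].

So P = [[1, 2, 3, 4]].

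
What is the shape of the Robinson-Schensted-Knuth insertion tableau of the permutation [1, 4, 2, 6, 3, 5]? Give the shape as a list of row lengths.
Row-insert each entry into an empty tableau.

After inserting 1: P = [[1]].
After inserting 4: P = [[1, 4]].
After inserting 2: P = [[1, 2], [4]].
After inserting 6: P = [[1, 2, 6], [4]].
After inserting 3: P = [[1, 2, 3], [4, 6]].
After inserting 5: P = [[1, 2, 3, 5], [4, 6]].

The final insertion tableau P = [[1, 2, 3, 5], [4, 6]] has shape [4, 2].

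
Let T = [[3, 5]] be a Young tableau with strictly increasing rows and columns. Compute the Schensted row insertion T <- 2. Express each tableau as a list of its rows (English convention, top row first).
In row 1, 2 replaces 3 (the leftmost entry greater than 2); 3 is bumped to row 2. 3 starts a new row 2. The new tableau is [[2, 5], [3]].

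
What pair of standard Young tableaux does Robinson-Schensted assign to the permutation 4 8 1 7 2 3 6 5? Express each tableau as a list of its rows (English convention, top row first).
Insert each entry of the permutation into P by Schensted row insertion, recording in Q the position of each new cell.

After inserting 4: P = [[4]].
After inserting 8: P = [[4, 8]].
After inserting 1: P = [[1, 8], [4]].
After inserting 7: P = [[1, 7], [4, 8]].
After inserting 2: P = [[1, 2], [4, 7], [8]].
After inserting 3: P = [[1, 2, 3], [4, 7], [8]].
After inserting 6: P = [[1, 2, 3, 6], [4, 7], [8]].
After inserting 5: P = [[1, 2, 3, 5], [4, 6], [7], [8]].

So P = [[1, 2, 3, 5], [4, 6], [7], [8]], Q = [[1, 2, 6, 7], [3, 4], [5], [8]].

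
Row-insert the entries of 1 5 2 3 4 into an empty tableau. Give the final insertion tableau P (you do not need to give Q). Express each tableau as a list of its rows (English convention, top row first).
Insert 1: appended to row 1. P = [[1]].
Insert 5: appended to row 1. P = [[1, 5]].
Insert 2: 2 bumps 5 from row 1; 5 starts row 2. P = [[1, 2], [5]].
Insert 3: appended to row 1. P = [[1, 2, 3], [5]].
Insert 4: appended to row 1. P = [[1, 2, 3, 4], [5]].

So P = [[1, 2, 3, 4], [5]].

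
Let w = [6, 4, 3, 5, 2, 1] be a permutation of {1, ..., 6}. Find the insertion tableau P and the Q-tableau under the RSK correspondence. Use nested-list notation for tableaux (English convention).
P = [[1, 5], [2], [3], [4], [6]], Q = [[1, 4], [2], [3], [5], [6]]

Insert each entry of the permutation into P by Schensted row insertion, recording in Q the position of each new cell.

Insert 6: appended to row 1. P = [[6]].
Insert 4: 4 bumps 6 from row 1; 6 starts row 2. P = [[4], [6]].
Insert 3: 3 bumps 4 from row 1; 4 bumps 6 from row 2; 6 starts row 3. P = [[3], [4], [6]].
Insert 5: appended to row 1. P = [[3, 5], [4], [6]].
Insert 2: 2 bumps 3 from row 1; 3 bumps 4 from row 2; 4 bumps 6 from row 3; 6 starts row 4. P = [[2, 5], [3], [4], [6]].
Insert 1: 1 bumps 2 from row 1; 2 bumps 3 from row 2; 3 bumps 4 from row 3; 4 bumps 6 from row 4; 6 starts row 5. P = [[1, 5], [2], [3], [4], [6]].

So P = [[1, 5], [2], [3], [4], [6]], Q = [[1, 4], [2], [3], [5], [6]].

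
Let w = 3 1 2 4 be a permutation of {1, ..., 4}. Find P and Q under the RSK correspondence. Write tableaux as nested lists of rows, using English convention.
P = [[1, 2, 4], [3]], Q = [[1, 3, 4], [2]]

Insert each entry of the permutation into P by Schensted row insertion, recording in Q the position of each new cell.

Insert 3: appended to row 1. P = [[3]].
Insert 1: 1 bumps 3 from row 1; 3 starts row 2. P = [[1], [3]].
Insert 2: appended to row 1. P = [[1, 2], [3]].
Insert 4: appended to row 1. P = [[1, 2, 4], [3]].

So P = [[1, 2, 4], [3]], Q = [[1, 3, 4], [2]].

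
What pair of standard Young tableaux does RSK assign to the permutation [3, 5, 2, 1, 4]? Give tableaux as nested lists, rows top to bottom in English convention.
P = [[1, 4], [2, 5], [3]], Q = [[1, 2], [3, 5], [4]]

Insert each entry of the permutation into P by Schensted row insertion, recording in Q the position of each new cell.

Insert 3: appended to row 1. P = [[3]].
Insert 5: appended to row 1. P = [[3, 5]].
Insert 2: 2 bumps 3 from row 1; 3 starts row 2. P = [[2, 5], [3]].
Insert 1: 1 bumps 2 from row 1; 2 bumps 3 from row 2; 3 starts row 3. P = [[1, 5], [2], [3]].
Insert 4: 4 bumps 5 from row 1; 5 appends to row 2. P = [[1, 4], [2, 5], [3]].

So P = [[1, 4], [2, 5], [3]], Q = [[1, 2], [3, 5], [4]].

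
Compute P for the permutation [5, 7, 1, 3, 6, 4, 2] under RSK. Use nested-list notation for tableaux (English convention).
P = [[1, 2, 4], [3, 6], [5], [7]]

Insert 5: appended to row 1. P = [[5]].
Insert 7: appended to row 1. P = [[5, 7]].
Insert 1: 1 bumps 5 from row 1; 5 starts row 2. P = [[1, 7], [5]].
Insert 3: 3 bumps 7 from row 1; 7 appends to row 2. P = [[1, 3], [5, 7]].
Insert 6: appended to row 1. P = [[1, 3, 6], [5, 7]].
Insert 4: 4 bumps 6 from row 1; 6 bumps 7 from row 2; 7 starts row 3. P = [[1, 3, 4], [5, 6], [7]].
Insert 2: 2 bumps 3 from row 1; 3 bumps 5 from row 2; 5 bumps 7 from row 3; 7 starts row 4. P = [[1, 2, 4], [3, 6], [5], [7]].

So P = [[1, 2, 4], [3, 6], [5], [7]].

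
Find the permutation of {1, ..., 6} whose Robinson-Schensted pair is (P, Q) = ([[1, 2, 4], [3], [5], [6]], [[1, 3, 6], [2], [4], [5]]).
6 1 5 3 2 4

Reverse the RSK construction: for i from n down to 1, find the cell of Q containing i, remove the entry at that cell from P, and reverse-bump it up through P; the value ejected from row 1 is w(i).

Step i=6: Q has 6 at row 1, column 3; remove that cell from P, ejecting 4. So w(6) = 4. P is now [[1, 2], [3], [5], [6]].
Step i=5: Q has 5 at row 4, column 1; remove 6 from row 4 of P and reverse-bump: 6 enters row 3 and ejects 5; 5 enters row 2 and ejects 3; 3 enters row 1 and ejects 2. So w(5) = 2. P is now [[1, 3], [5], [6]].
Step i=4: Q has 4 at row 3, column 1; remove 6 from row 3 of P and reverse-bump: 6 enters row 2 and ejects 5; 5 enters row 1 and ejects 3. So w(4) = 3. P is now [[1, 5], [6]].
Step i=3: Q has 3 at row 1, column 2; remove that cell from P, ejecting 5. So w(3) = 5. P is now [[1], [6]].
Step i=2: Q has 2 at row 2, column 1; remove 6 from row 2 of P and reverse-bump: 6 enters row 1 and ejects 1. So w(2) = 1. P is now [[6]].
Step i=1: Q has 1 at row 1, column 1; remove that cell from P, ejecting 6. So w(1) = 6. P is now [].

So w = 6 1 5 3 2 4.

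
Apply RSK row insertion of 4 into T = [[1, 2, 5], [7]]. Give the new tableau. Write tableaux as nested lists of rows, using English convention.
In row 1, 4 replaces 5 (the leftmost entry greater than 4); 5 is bumped to row 2. In row 2, 5 replaces 7 (the leftmost entry greater than 5); 7 is bumped to row 3. 7 starts a new row 3. The new tableau is [[1, 2, 4], [5], [7]].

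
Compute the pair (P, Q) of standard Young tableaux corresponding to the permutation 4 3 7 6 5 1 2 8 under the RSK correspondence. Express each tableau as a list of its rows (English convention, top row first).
Insert each entry of the permutation into P by Schensted row insertion, recording in Q the position of each new cell.

Insert 4: appended to row 1. P = [[4]].
Insert 3: 3 bumps 4 from row 1; 4 starts row 2. P = [[3], [4]].
Insert 7: appended to row 1. P = [[3, 7], [4]].
Insert 6: 6 bumps 7 from row 1; 7 appends to row 2. P = [[3, 6], [4, 7]].
Insert 5: 5 bumps 6 from row 1; 6 bumps 7 from row 2; 7 starts row 3. P = [[3, 5], [4, 6], [7]].
Insert 1: 1 bumps 3 from row 1; 3 bumps 4 from row 2; 4 bumps 7 from row 3; 7 starts row 4. P = [[1, 5], [3, 6], [4], [7]].
Insert 2: 2 bumps 5 from row 1; 5 bumps 6 from row 2; 6 appends to row 3. P = [[1, 2], [3, 5], [4, 6], [7]].
Insert 8: appended to row 1. P = [[1, 2, 8], [3, 5], [4, 6], [7]].

So P = [[1, 2, 8], [3, 5], [4, 6], [7]], Q = [[1, 3, 8], [2, 4], [5, 7], [6]].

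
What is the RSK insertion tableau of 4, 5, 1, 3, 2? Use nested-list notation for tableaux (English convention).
P = [[1, 2], [3, 5], [4]]

Insert 4: appended to row 1. P = [[4]].
Insert 5: appended to row 1. P = [[4, 5]].
Insert 1: 1 bumps 4 from row 1; 4 starts row 2. P = [[1, 5], [4]].
Insert 3: 3 bumps 5 from row 1; 5 appends to row 2. P = [[1, 3], [4, 5]].
Insert 2: 2 bumps 3 from row 1; 3 bumps 4 from row 2; 4 starts row 3. P = [[1, 2], [3, 5], [4]].

So P = [[1, 2], [3, 5], [4]].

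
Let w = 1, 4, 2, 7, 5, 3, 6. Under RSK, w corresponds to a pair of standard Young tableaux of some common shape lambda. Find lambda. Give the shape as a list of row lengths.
Row-insert each entry into an empty tableau.

After inserting 1: P = [[1]].
After inserting 4: P = [[1, 4]].
After inserting 2: P = [[1, 2], [4]].
After inserting 7: P = [[1, 2, 7], [4]].
After inserting 5: P = [[1, 2, 5], [4, 7]].
After inserting 3: P = [[1, 2, 3], [4, 5], [7]].
After inserting 6: P = [[1, 2, 3, 6], [4, 5], [7]].

The final insertion tableau P = [[1, 2, 3, 6], [4, 5], [7]] has shape [4, 2, 1].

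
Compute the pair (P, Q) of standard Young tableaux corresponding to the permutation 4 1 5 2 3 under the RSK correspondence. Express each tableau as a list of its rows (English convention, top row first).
Insert each entry of the permutation into P by Schensted row insertion, recording in Q the position of each new cell.

After inserting 4: P = [[4]].
After inserting 1: P = [[1], [4]].
After inserting 5: P = [[1, 5], [4]].
After inserting 2: P = [[1, 2], [4, 5]].
After inserting 3: P = [[1, 2, 3], [4, 5]].

So P = [[1, 2, 3], [4, 5]], Q = [[1, 3, 5], [2, 4]].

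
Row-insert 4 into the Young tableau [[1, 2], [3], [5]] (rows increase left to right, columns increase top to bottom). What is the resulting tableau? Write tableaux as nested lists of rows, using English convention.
[[1, 2, 4], [3], [5]]

4 is larger than every entry of row 1, so it is appended to row 1. The new tableau is [[1, 2, 4], [3], [5]].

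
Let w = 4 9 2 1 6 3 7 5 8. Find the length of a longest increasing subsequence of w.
4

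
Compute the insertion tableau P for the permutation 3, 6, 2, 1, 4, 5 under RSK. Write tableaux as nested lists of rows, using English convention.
P = [[1, 4, 5], [2, 6], [3]]

Insert 3: appended to row 1. P = [[3]].
Insert 6: appended to row 1. P = [[3, 6]].
Insert 2: 2 bumps 3 from row 1; 3 starts row 2. P = [[2, 6], [3]].
Insert 1: 1 bumps 2 from row 1; 2 bumps 3 from row 2; 3 starts row 3. P = [[1, 6], [2], [3]].
Insert 4: 4 bumps 6 from row 1; 6 appends to row 2. P = [[1, 4], [2, 6], [3]].
Insert 5: appended to row 1. P = [[1, 4, 5], [2, 6], [3]].

So P = [[1, 4, 5], [2, 6], [3]].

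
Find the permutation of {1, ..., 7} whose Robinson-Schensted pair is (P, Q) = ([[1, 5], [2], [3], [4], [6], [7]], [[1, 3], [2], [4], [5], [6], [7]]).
Reverse RSK: for i = n, n-1, ..., 1, locate i in Q, remove the corresponding corner cell from P, and reverse-bump its entry up through P; the value ejected from row 1 is w(i).

So w = 7 4 6 5 3 2 1.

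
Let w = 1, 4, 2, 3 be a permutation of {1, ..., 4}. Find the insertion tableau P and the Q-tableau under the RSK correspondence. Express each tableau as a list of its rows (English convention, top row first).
Insert each entry of the permutation into P by Schensted row insertion, recording in Q the position of each new cell.

Insert 1: appended to row 1. P = [[1]], Q = [[1]].
Insert 4: appended to row 1. P = [[1, 4]], Q = [[1, 2]].
Insert 2: 2 bumps 4 from row 1; 4 starts row 2. P = [[1, 2], [4]], Q = [[1, 2], [3]].
Insert 3: appended to row 1. P = [[1, 2, 3], [4]], Q = [[1, 2, 4], [3]].

So P = [[1, 2, 3], [4]], Q = [[1, 2, 4], [3]].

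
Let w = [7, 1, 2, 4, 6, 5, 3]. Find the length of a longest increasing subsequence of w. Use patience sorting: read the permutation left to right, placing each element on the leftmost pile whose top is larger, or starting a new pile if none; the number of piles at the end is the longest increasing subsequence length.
7: new pile. tops = [7]
1: onto pile 1 (replacing 7). tops = [1]
2: new pile. tops = [1, 2]
4: new pile. tops = [1, 2, 4]
6: new pile. tops = [1, 2, 4, 6]
5: onto pile 4 (replacing 6). tops = [1, 2, 4, 5]
3: onto pile 3 (replacing 4). tops = [1, 2, 3, 5]

4 piles, so the longest increasing subsequence has length 4.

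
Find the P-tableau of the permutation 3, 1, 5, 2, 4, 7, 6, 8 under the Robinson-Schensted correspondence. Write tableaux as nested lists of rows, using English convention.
Insert 3: appended to row 1. P = [[3]].
Insert 1: 1 bumps 3 from row 1; 3 starts row 2. P = [[1], [3]].
Insert 5: appended to row 1. P = [[1, 5], [3]].
Insert 2: 2 bumps 5 from row 1; 5 appends to row 2. P = [[1, 2], [3, 5]].
Insert 4: appended to row 1. P = [[1, 2, 4], [3, 5]].
Insert 7: appended to row 1. P = [[1, 2, 4, 7], [3, 5]].
Insert 6: 6 bumps 7 from row 1; 7 appends to row 2. P = [[1, 2, 4, 6], [3, 5, 7]].
Insert 8: appended to row 1. P = [[1, 2, 4, 6, 8], [3, 5, 7]].

So P = [[1, 2, 4, 6, 8], [3, 5, 7]].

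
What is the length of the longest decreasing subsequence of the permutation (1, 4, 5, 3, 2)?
3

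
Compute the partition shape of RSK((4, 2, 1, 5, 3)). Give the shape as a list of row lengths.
Row-insert each entry into an empty tableau.

After inserting 4: P = [[4]].
After inserting 2: P = [[2], [4]].
After inserting 1: P = [[1], [2], [4]].
After inserting 5: P = [[1, 5], [2], [4]].
After inserting 3: P = [[1, 3], [2, 5], [4]].

The final insertion tableau P = [[1, 3], [2, 5], [4]] has shape [2, 2, 1].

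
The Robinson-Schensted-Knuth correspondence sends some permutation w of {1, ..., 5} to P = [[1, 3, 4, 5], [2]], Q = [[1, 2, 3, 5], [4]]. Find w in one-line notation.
2 3 4 1 5

Reverse the RSK construction: for i from n down to 1, find the cell of Q containing i, remove the entry at that cell from P, and reverse-bump it up through P; the value ejected from row 1 is w(i).

Step i=5: Q has 5 at row 1, column 4; remove that cell from P, ejecting 5. So w(5) = 5. P is now [[1, 3, 4], [2]].
Step i=4: Q has 4 at row 2, column 1; remove 2 from row 2 of P and reverse-bump: 2 enters row 1 and ejects 1. So w(4) = 1. P is now [[2, 3, 4]].
Step i=3: Q has 3 at row 1, column 3; remove that cell from P, ejecting 4. So w(3) = 4. P is now [[2, 3]].
Step i=2: Q has 2 at row 1, column 2; remove that cell from P, ejecting 3. So w(2) = 3. P is now [[2]].
Step i=1: Q has 1 at row 1, column 1; remove that cell from P, ejecting 2. So w(1) = 2. P is now [].

So w = 2 3 4 1 5.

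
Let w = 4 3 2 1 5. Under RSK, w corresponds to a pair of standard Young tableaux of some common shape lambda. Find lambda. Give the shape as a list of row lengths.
Row-insert each entry into an empty tableau.

After inserting 4: P = [[4]].
After inserting 3: P = [[3], [4]].
After inserting 2: P = [[2], [3], [4]].
After inserting 1: P = [[1], [2], [3], [4]].
After inserting 5: P = [[1, 5], [2], [3], [4]].

The final insertion tableau P = [[1, 5], [2], [3], [4]] has shape [2, 1, 1, 1].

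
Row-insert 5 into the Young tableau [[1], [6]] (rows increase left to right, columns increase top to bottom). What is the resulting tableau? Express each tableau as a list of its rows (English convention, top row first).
5 is larger than every entry of row 1, so it is appended to row 1. The new tableau is [[1, 5], [6]].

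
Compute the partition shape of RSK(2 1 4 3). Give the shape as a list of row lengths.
[2, 2]

RSK row insertion gives P = [[1, 3], [2, 4]], which has shape [2, 2].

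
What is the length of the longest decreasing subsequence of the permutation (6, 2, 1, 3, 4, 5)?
3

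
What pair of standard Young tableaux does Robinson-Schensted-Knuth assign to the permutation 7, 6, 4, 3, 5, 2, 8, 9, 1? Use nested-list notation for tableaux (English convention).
Insert each entry of the permutation into P by Schensted row insertion, recording in Q the position of each new cell.

After inserting 7: P = [[7]].
After inserting 6: P = [[6], [7]].
After inserting 4: P = [[4], [6], [7]].
After inserting 3: P = [[3], [4], [6], [7]].
After inserting 5: P = [[3, 5], [4], [6], [7]].
After inserting 2: P = [[2, 5], [3], [4], [6], [7]].
After inserting 8: P = [[2, 5, 8], [3], [4], [6], [7]].
After inserting 9: P = [[2, 5, 8, 9], [3], [4], [6], [7]].
After inserting 1: P = [[1, 5, 8, 9], [2], [3], [4], [6], [7]].

So P = [[1, 5, 8, 9], [2], [3], [4], [6], [7]], Q = [[1, 5, 7, 8], [2], [3], [4], [6], [9]].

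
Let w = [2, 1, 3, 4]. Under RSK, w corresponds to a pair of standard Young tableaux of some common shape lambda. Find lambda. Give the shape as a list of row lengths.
Row-insert each entry into an empty tableau.

After inserting 2: P = [[2]].
After inserting 1: P = [[1], [2]].
After inserting 3: P = [[1, 3], [2]].
After inserting 4: P = [[1, 3, 4], [2]].

The final insertion tableau P = [[1, 3, 4], [2]] has shape [3, 1].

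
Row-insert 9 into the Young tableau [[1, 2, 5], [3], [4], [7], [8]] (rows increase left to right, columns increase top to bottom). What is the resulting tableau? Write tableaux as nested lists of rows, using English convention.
9 is larger than every entry of row 1, so it is appended to row 1. The new tableau is [[1, 2, 5, 9], [3], [4], [7], [8]].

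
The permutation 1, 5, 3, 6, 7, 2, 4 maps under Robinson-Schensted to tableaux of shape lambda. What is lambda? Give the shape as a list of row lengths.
RSK row insertion gives P = [[1, 2, 4, 7], [3, 6], [5]], which has shape [4, 2, 1].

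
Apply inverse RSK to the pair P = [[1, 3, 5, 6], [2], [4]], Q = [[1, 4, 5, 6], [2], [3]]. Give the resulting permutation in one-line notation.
4 2 1 3 5 6

Reverse RSK: for i = n, n-1, ..., 1, locate i in Q, remove the corresponding corner cell from P, and reverse-bump its entry up through P; the value ejected from row 1 is w(i).

So w = 4 2 1 3 5 6.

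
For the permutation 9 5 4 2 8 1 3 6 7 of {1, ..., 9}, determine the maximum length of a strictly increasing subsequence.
4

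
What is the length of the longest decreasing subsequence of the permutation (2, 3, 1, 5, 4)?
2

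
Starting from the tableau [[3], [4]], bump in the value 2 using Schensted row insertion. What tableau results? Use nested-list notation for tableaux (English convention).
[[2], [3], [4]]

In row 1, 2 replaces 3 (the leftmost entry greater than 2); 3 is bumped to row 2. In row 2, 3 replaces 4 (the leftmost entry greater than 3); 4 is bumped to row 3. 4 starts a new row 3. The new tableau is [[2], [3], [4]].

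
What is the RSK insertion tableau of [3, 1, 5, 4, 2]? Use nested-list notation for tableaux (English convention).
Insert 3: appended to row 1. P = [[3]].
Insert 1: 1 bumps 3 from row 1; 3 starts row 2. P = [[1], [3]].
Insert 5: appended to row 1. P = [[1, 5], [3]].
Insert 4: 4 bumps 5 from row 1; 5 appends to row 2. P = [[1, 4], [3, 5]].
Insert 2: 2 bumps 4 from row 1; 4 bumps 5 from row 2; 5 starts row 3. P = [[1, 2], [3, 4], [5]].

So P = [[1, 2], [3, 4], [5]].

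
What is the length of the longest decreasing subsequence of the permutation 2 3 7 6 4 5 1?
4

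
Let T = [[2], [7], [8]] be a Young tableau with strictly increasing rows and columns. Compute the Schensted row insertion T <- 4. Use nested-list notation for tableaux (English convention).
[[2, 4], [7], [8]]

4 is larger than every entry of row 1, so it is appended to row 1. The new tableau is [[2, 4], [7], [8]].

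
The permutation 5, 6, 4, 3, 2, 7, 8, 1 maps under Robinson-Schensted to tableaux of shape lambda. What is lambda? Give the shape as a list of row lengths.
[4, 1, 1, 1, 1]

Row-insert each entry into an empty tableau.

After inserting 5: P = [[5]].
After inserting 6: P = [[5, 6]].
After inserting 4: P = [[4, 6], [5]].
After inserting 3: P = [[3, 6], [4], [5]].
After inserting 2: P = [[2, 6], [3], [4], [5]].
After inserting 7: P = [[2, 6, 7], [3], [4], [5]].
After inserting 8: P = [[2, 6, 7, 8], [3], [4], [5]].
After inserting 1: P = [[1, 6, 7, 8], [2], [3], [4], [5]].

The final insertion tableau P = [[1, 6, 7, 8], [2], [3], [4], [5]] has shape [4, 1, 1, 1, 1].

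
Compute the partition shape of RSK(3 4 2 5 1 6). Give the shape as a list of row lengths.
Row-insert each entry into an empty tableau.

After inserting 3: P = [[3]].
After inserting 4: P = [[3, 4]].
After inserting 2: P = [[2, 4], [3]].
After inserting 5: P = [[2, 4, 5], [3]].
After inserting 1: P = [[1, 4, 5], [2], [3]].
After inserting 6: P = [[1, 4, 5, 6], [2], [3]].

The final insertion tableau P = [[1, 4, 5, 6], [2], [3]] has shape [4, 1, 1].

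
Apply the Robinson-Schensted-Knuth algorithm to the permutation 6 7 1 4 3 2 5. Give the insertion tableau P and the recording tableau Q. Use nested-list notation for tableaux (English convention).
P = [[1, 2, 5], [3, 7], [4], [6]], Q = [[1, 2, 7], [3, 4], [5], [6]]

Insert each entry of the permutation into P by Schensted row insertion, recording in Q the position of each new cell.

Insert 6: appended to row 1. P = [[6]].
Insert 7: appended to row 1. P = [[6, 7]].
Insert 1: 1 bumps 6 from row 1; 6 starts row 2. P = [[1, 7], [6]].
Insert 4: 4 bumps 7 from row 1; 7 appends to row 2. P = [[1, 4], [6, 7]].
Insert 3: 3 bumps 4 from row 1; 4 bumps 6 from row 2; 6 starts row 3. P = [[1, 3], [4, 7], [6]].
Insert 2: 2 bumps 3 from row 1; 3 bumps 4 from row 2; 4 bumps 6 from row 3; 6 starts row 4. P = [[1, 2], [3, 7], [4], [6]].
Insert 5: appended to row 1. P = [[1, 2, 5], [3, 7], [4], [6]].

So P = [[1, 2, 5], [3, 7], [4], [6]], Q = [[1, 2, 7], [3, 4], [5], [6]].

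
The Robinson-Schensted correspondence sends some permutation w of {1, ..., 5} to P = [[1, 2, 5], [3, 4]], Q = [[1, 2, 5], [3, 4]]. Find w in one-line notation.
Reverse RSK: for i = n, n-1, ..., 1, locate i in Q, remove the corresponding corner cell from P, and reverse-bump its entry up through P; the value ejected from row 1 is w(i).

So w = 3 4 1 2 5.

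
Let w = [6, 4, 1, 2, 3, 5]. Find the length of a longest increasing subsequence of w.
4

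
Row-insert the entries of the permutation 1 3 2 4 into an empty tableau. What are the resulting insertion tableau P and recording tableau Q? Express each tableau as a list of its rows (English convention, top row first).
Insert each entry of the permutation into P by Schensted row insertion, recording in Q the position of each new cell.

Insert 1: appended to row 1. P = [[1]].
Insert 3: appended to row 1. P = [[1, 3]].
Insert 2: 2 bumps 3 from row 1; 3 starts row 2. P = [[1, 2], [3]].
Insert 4: appended to row 1. P = [[1, 2, 4], [3]].

So P = [[1, 2, 4], [3]], Q = [[1, 2, 4], [3]].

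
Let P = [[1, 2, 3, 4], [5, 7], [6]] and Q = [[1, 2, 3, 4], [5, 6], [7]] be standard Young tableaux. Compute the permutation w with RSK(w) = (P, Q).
Reverse RSK: for i = n, n-1, ..., 1, locate i in Q, remove the corresponding corner cell from P, and reverse-bump its entry up through P; the value ejected from row 1 is w(i).

So w = 1 2 6 7 3 5 4.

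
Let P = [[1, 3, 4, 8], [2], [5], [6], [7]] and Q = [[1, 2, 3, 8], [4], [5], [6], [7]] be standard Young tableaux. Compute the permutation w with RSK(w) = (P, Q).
2 3 7 6 5 4 1 8

Reverse the RSK construction: for i from n down to 1, find the cell of Q containing i, remove the entry at that cell from P, and reverse-bump it up through P; the value ejected from row 1 is w(i).

Step i=8: Q has 8 at row 1, column 4; remove that cell from P, ejecting 8. So w(8) = 8. P is now [[1, 3, 4], [2], [5], [6], [7]].
Step i=7: Q has 7 at row 5, column 1; remove 7 from row 5 of P and reverse-bump: 7 enters row 4 and ejects 6; 6 enters row 3 and ejects 5; 5 enters row 2 and ejects 2; 2 enters row 1 and ejects 1. So w(7) = 1. P is now [[2, 3, 4], [5], [6], [7]].
Step i=6: Q has 6 at row 4, column 1; remove 7 from row 4 of P and reverse-bump: 7 enters row 3 and ejects 6; 6 enters row 2 and ejects 5; 5 enters row 1 and ejects 4. So w(6) = 4. P is now [[2, 3, 5], [6], [7]].
Step i=5: Q has 5 at row 3, column 1; remove 7 from row 3 of P and reverse-bump: 7 enters row 2 and ejects 6; 6 enters row 1 and ejects 5. So w(5) = 5. P is now [[2, 3, 6], [7]].
Step i=4: Q has 4 at row 2, column 1; remove 7 from row 2 of P and reverse-bump: 7 enters row 1 and ejects 6. So w(4) = 6. P is now [[2, 3, 7]].
Step i=3: Q has 3 at row 1, column 3; remove that cell from P, ejecting 7. So w(3) = 7. P is now [[2, 3]].
Step i=2: Q has 2 at row 1, column 2; remove that cell from P, ejecting 3. So w(2) = 3. P is now [[2]].
Step i=1: Q has 1 at row 1, column 1; remove that cell from P, ejecting 2. So w(1) = 2. P is now [].

So w = 2 3 7 6 5 4 1 8.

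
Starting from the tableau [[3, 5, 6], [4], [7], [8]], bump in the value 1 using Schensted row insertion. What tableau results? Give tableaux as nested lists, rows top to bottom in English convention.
In row 1, 1 replaces 3 (the leftmost entry greater than 1); 3 is bumped to row 2. In row 2, 3 replaces 4 (the leftmost entry greater than 3); 4 is bumped to row 3. In row 3, 4 replaces 7 (the leftmost entry greater than 4); 7 is bumped to row 4. In row 4, 7 replaces 8 (the leftmost entry greater than 7); 8 is bumped to row 5. 8 starts a new row 5. The new tableau is [[1, 5, 6], [3], [4], [7], [8]].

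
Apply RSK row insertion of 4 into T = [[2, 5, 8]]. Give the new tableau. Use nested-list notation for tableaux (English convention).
In row 1, 4 replaces 5 (the leftmost entry greater than 4); 5 is bumped to row 2. 5 starts a new row 2. The new tableau is [[2, 4, 8], [5]].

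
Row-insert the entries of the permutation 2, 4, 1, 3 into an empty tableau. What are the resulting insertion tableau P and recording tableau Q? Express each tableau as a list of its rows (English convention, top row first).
Insert each entry of the permutation into P by Schensted row insertion, recording in Q the position of each new cell.

After inserting 2: P = [[2]].
After inserting 4: P = [[2, 4]].
After inserting 1: P = [[1, 4], [2]].
After inserting 3: P = [[1, 3], [2, 4]].

So P = [[1, 3], [2, 4]], Q = [[1, 2], [3, 4]].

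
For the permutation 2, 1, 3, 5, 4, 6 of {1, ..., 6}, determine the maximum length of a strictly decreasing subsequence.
2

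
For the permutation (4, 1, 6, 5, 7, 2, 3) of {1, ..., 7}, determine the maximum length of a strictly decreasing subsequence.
3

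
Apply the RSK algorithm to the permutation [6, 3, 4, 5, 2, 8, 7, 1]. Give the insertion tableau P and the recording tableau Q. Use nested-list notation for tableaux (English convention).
P = [[1, 4, 5, 7], [2, 8], [3], [6]], Q = [[1, 3, 4, 6], [2, 7], [5], [8]]

Insert each entry of the permutation into P by Schensted row insertion, recording in Q the position of each new cell.

After inserting 6: P = [[6]].
After inserting 3: P = [[3], [6]].
After inserting 4: P = [[3, 4], [6]].
After inserting 5: P = [[3, 4, 5], [6]].
After inserting 2: P = [[2, 4, 5], [3], [6]].
After inserting 8: P = [[2, 4, 5, 8], [3], [6]].
After inserting 7: P = [[2, 4, 5, 7], [3, 8], [6]].
After inserting 1: P = [[1, 4, 5, 7], [2, 8], [3], [6]].

So P = [[1, 4, 5, 7], [2, 8], [3], [6]], Q = [[1, 3, 4, 6], [2, 7], [5], [8]].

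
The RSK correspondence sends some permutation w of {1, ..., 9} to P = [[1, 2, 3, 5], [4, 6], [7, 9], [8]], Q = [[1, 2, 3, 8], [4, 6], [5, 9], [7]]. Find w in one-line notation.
Reverse the RSK construction: for i from n down to 1, find the cell of Q containing i, remove the entry at that cell from P, and reverse-bump it up through P; the value ejected from row 1 is w(i).

Step i=9: Q has 9 at row 3, column 2; remove 9 from row 3 of P and reverse-bump: 9 enters row 2 and ejects 6; 6 enters row 1 and ejects 5. So w(9) = 5. P is now [[1, 2, 3, 6], [4, 9], [7], [8]].
Step i=8: Q has 8 at row 1, column 4; remove that cell from P, ejecting 6. So w(8) = 6. P is now [[1, 2, 3], [4, 9], [7], [8]].
Step i=7: Q has 7 at row 4, column 1; remove 8 from row 4 of P and reverse-bump: 8 enters row 3 and ejects 7; 7 enters row 2 and ejects 4; 4 enters row 1 and ejects 3. So w(7) = 3. P is now [[1, 2, 4], [7, 9], [8]].
Step i=6: Q has 6 at row 2, column 2; remove 9 from row 2 of P and reverse-bump: 9 enters row 1 and ejects 4. So w(6) = 4. P is now [[1, 2, 9], [7], [8]].
Step i=5: Q has 5 at row 3, column 1; remove 8 from row 3 of P and reverse-bump: 8 enters row 2 and ejects 7; 7 enters row 1 and ejects 2. So w(5) = 2. P is now [[1, 7, 9], [8]].
Step i=4: Q has 4 at row 2, column 1; remove 8 from row 2 of P and reverse-bump: 8 enters row 1 and ejects 7. So w(4) = 7. P is now [[1, 8, 9]].
Step i=3: Q has 3 at row 1, column 3; remove that cell from P, ejecting 9. So w(3) = 9. P is now [[1, 8]].
Step i=2: Q has 2 at row 1, column 2; remove that cell from P, ejecting 8. So w(2) = 8. P is now [[1]].
Step i=1: Q has 1 at row 1, column 1; remove that cell from P, ejecting 1. So w(1) = 1. P is now [].

So w = 1 8 9 7 2 4 3 6 5.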